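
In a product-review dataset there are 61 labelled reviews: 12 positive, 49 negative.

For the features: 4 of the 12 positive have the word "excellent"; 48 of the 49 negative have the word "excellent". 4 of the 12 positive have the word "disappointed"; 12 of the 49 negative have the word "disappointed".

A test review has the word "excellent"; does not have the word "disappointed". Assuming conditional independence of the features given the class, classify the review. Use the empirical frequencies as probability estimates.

positive: (12/61) × (4/12) × (8/12) ≈ 0.0437158
negative: (49/61) × (48/49) × (37/49) ≈ 0.594179
Highest score → negative.

negative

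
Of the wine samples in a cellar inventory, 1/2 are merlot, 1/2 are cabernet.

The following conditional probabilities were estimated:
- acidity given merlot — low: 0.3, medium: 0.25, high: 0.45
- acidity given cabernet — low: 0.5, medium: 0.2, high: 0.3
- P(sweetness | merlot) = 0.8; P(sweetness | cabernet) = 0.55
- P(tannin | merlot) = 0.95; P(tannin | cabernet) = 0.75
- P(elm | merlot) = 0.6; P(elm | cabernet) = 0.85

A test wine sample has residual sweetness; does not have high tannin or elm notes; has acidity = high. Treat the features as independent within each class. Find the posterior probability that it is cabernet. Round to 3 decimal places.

merlot: 0.5 × 0.45 × 0.8 × (1−0.95) × (1−0.6) = 0.0036
cabernet: 0.5 × 0.3 × 0.55 × (1−0.75) × (1−0.85) = 0.00309375
P(cabernet | x) = 0.00309375 / 0.00669375 ≈ 0.462

0.462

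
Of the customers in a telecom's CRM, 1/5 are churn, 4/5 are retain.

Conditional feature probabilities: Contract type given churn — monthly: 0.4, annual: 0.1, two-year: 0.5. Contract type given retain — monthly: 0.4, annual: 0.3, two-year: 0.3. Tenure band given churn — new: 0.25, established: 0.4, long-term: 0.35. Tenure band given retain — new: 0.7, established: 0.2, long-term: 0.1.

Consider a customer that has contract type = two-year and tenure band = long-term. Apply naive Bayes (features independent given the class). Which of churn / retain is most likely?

churn

churn: 0.2 × 0.5 × 0.35 = 0.035
retain: 0.8 × 0.3 × 0.1 = 0.024
Highest score → churn.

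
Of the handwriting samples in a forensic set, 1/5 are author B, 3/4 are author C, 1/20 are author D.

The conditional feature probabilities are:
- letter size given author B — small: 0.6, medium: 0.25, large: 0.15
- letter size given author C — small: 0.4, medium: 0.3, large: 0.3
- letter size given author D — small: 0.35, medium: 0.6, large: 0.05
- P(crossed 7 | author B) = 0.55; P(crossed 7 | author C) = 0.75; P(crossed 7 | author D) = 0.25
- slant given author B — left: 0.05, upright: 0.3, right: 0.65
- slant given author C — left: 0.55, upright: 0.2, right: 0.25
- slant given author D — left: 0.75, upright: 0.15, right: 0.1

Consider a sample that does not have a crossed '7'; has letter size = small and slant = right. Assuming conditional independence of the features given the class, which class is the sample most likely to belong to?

author B: 0.2 × 0.6 × (1−0.55) × 0.65 = 0.0351
author C: 0.75 × 0.4 × (1−0.75) × 0.25 = 0.01875
author D: 0.05 × 0.35 × (1−0.25) × 0.1 = 0.0013125
Highest score → author B.

author B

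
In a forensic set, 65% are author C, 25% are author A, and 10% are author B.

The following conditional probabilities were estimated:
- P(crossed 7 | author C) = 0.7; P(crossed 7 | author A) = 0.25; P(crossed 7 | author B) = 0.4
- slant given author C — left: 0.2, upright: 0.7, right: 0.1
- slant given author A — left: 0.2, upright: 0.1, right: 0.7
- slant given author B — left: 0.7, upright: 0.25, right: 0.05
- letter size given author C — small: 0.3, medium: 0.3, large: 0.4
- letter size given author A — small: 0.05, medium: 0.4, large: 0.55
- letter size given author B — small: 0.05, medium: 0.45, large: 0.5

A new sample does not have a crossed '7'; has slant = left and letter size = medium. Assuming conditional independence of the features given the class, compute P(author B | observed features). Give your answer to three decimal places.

0.414

author C: 0.65 × (1−0.7) × 0.2 × 0.3 = 0.0117
author A: 0.25 × (1−0.25) × 0.2 × 0.4 = 0.015
author B: 0.1 × (1−0.4) × 0.7 × 0.45 = 0.0189
P(author B | x) = 0.0189 / 0.0456 ≈ 0.414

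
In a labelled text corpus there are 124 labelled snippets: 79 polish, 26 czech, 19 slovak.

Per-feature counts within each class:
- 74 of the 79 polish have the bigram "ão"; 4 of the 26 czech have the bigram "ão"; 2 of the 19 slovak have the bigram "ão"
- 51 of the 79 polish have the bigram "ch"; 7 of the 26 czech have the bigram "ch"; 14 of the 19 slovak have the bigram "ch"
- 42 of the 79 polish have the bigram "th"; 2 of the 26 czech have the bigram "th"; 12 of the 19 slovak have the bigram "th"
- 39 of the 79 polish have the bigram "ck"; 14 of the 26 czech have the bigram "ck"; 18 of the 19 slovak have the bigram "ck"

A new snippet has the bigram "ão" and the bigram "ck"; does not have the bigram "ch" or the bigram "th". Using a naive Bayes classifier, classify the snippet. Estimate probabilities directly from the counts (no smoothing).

polish: (79/124) × (74/79) × (28/79) × (37/79) × (39/79) ≈ 0.048905
czech: (26/124) × (4/26) × (19/26) × (24/26) × (14/26) ≈ 0.0117169
slovak: (19/124) × (2/19) × (5/19) × (7/19) × (18/19) ≈ 0.00148145
Highest score → polish.

polish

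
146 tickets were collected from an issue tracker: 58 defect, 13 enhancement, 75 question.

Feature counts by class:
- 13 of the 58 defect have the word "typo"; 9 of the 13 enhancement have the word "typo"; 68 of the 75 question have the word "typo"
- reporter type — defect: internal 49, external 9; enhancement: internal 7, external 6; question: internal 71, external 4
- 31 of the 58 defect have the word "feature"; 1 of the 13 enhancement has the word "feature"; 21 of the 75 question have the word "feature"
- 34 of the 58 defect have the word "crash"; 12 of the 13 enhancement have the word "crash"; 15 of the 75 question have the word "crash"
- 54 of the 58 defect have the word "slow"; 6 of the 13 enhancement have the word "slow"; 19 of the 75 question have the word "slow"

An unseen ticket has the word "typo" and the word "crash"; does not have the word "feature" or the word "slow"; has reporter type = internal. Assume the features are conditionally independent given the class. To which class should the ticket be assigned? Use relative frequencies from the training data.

question

defect: (58/146) × (13/58) × (49/58) × (27/58) × (34/58) × (4/58) ≈ 0.00141572
enhancement: (13/146) × (9/13) × (7/13) × (12/13) × (12/13) × (7/13) ≈ 0.0152291
question: (75/146) × (68/75) × (71/75) × (54/75) × (15/75) × (56/75) ≈ 0.047407
Highest score → question.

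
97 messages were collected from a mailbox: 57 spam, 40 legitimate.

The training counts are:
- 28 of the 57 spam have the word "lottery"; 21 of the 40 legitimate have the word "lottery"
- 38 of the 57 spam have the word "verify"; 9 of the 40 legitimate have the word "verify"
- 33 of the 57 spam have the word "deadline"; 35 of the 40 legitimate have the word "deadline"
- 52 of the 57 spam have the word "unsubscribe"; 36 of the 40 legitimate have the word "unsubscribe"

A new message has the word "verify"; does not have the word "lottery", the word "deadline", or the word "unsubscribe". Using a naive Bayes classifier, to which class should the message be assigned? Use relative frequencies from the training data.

spam: (57/97) × (29/57) × (38/57) × (24/57) × (5/57) ≈ 0.0073615
legitimate: (40/97) × (19/40) × (9/40) × (5/40) × (4/40) ≈ 0.000550902
Highest score → spam.

spam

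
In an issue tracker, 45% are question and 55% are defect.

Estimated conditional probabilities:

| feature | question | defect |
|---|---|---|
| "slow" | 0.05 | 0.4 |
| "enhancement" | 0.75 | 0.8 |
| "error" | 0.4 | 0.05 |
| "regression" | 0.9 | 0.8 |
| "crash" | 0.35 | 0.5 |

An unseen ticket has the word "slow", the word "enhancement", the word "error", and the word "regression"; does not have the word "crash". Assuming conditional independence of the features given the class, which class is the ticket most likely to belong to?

question

question: 0.45 × 0.05 × 0.75 × 0.4 × 0.9 × (1−0.35) = 0.00394875
defect: 0.55 × 0.4 × 0.8 × 0.05 × 0.8 × (1−0.5) = 0.00352
Highest score → question.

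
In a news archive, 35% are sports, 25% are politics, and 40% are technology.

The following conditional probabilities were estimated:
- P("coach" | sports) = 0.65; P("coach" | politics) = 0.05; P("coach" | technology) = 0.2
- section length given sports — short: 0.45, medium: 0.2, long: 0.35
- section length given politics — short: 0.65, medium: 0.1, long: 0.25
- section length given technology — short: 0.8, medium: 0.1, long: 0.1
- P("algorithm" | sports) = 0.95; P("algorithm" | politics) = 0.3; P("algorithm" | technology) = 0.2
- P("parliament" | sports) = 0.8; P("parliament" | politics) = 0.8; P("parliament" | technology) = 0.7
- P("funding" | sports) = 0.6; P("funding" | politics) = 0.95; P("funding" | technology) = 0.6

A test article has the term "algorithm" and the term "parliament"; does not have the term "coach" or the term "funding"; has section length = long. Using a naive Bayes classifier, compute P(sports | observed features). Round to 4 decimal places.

sports: 0.35 × (1−0.65) × 0.35 × 0.95 × 0.8 × (1−0.6) = 0.013034
politics: 0.25 × (1−0.05) × 0.25 × 0.3 × 0.8 × (1−0.95) = 0.0007125
technology: 0.4 × (1−0.2) × 0.1 × 0.2 × 0.7 × (1−0.6) = 0.001792
P(sports | x) = 0.013034 / 0.0155385 ≈ 0.8388

0.8388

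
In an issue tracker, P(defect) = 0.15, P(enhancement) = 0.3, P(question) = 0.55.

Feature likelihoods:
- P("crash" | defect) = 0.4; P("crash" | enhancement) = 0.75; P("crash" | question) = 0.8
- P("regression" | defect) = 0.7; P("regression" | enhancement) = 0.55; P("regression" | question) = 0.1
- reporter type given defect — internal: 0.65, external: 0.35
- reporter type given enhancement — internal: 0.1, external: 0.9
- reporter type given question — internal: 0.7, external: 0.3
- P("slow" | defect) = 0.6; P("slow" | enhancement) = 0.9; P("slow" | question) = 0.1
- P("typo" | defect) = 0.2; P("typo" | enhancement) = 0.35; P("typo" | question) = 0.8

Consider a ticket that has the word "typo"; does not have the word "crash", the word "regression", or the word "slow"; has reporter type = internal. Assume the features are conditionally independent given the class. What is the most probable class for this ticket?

question

defect: 0.15 × (1−0.4) × (1−0.7) × 0.65 × (1−0.6) × 0.2 = 0.001404
enhancement: 0.3 × (1−0.75) × (1−0.55) × 0.1 × (1−0.9) × 0.35 = 0.000118125
question: 0.55 × (1−0.8) × (1−0.1) × 0.7 × (1−0.1) × 0.8 = 0.049896
Highest score → question.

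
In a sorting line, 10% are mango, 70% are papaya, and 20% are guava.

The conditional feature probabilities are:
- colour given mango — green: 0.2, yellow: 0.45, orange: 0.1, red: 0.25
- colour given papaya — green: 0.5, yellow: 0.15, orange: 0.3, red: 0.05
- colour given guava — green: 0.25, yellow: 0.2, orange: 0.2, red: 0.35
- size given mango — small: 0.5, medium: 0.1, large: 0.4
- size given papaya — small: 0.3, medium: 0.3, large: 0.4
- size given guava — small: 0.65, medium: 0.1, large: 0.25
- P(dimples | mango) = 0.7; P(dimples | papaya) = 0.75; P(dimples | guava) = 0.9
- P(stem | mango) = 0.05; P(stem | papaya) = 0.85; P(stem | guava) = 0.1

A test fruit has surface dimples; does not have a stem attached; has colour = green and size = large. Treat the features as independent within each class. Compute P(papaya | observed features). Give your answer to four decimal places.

mango: 0.1 × 0.2 × 0.4 × 0.7 × (1−0.05) = 0.00532
papaya: 0.7 × 0.5 × 0.4 × 0.75 × (1−0.85) = 0.01575
guava: 0.2 × 0.25 × 0.25 × 0.9 × (1−0.1) = 0.010125
P(papaya | x) = 0.01575 / 0.031195 ≈ 0.5049

0.5049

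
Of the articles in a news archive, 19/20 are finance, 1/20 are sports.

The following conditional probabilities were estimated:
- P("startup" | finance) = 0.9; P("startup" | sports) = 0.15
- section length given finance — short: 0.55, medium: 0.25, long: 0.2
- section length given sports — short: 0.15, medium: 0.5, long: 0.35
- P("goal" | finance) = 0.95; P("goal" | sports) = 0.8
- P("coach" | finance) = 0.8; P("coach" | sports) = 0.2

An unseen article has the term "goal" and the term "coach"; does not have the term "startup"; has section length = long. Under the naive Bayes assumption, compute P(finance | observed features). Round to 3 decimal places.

0.859

finance: 0.95 × (1−0.9) × 0.2 × 0.95 × 0.8 = 0.01444
sports: 0.05 × (1−0.15) × 0.35 × 0.8 × 0.2 = 0.00238
P(finance | x) = 0.01444 / 0.01682 ≈ 0.859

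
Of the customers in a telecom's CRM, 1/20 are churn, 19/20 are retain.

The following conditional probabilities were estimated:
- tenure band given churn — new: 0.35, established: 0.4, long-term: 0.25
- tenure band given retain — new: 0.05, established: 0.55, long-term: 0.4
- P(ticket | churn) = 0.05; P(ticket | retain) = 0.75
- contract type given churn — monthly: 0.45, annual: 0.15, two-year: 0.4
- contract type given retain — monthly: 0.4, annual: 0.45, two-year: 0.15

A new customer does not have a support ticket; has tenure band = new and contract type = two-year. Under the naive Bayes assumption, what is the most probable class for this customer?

churn: 0.05 × 0.35 × (1−0.05) × 0.4 = 0.00665
retain: 0.95 × 0.05 × (1−0.75) × 0.15 = 0.00178125
Highest score → churn.

churn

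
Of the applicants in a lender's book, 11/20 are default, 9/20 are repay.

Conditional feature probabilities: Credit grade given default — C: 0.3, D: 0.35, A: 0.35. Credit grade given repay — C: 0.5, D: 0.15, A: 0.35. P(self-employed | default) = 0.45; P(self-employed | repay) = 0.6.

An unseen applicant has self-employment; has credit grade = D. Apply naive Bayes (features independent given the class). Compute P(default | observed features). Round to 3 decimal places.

default: 0.55 × 0.35 × 0.45 = 0.086625
repay: 0.45 × 0.15 × 0.6 = 0.0405
P(default | x) = 0.086625 / 0.127125 ≈ 0.681

0.681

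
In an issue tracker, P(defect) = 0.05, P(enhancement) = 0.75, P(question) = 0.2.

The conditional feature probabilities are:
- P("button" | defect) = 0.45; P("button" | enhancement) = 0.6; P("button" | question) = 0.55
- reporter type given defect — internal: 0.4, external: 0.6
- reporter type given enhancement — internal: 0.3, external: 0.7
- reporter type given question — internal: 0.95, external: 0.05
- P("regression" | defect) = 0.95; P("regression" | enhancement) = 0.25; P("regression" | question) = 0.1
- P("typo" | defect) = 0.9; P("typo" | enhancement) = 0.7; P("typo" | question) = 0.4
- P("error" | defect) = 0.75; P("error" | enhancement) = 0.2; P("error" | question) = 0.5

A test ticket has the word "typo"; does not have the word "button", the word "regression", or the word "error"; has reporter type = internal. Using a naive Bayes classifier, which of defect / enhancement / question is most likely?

defect: 0.05 × (1−0.45) × 0.4 × (1−0.95) × 0.9 × (1−0.75) = 0.00012375
enhancement: 0.75 × (1−0.6) × 0.3 × (1−0.25) × 0.7 × (1−0.2) = 0.0378
question: 0.2 × (1−0.55) × 0.95 × (1−0.1) × 0.4 × (1−0.5) = 0.01539
Highest score → enhancement.

enhancement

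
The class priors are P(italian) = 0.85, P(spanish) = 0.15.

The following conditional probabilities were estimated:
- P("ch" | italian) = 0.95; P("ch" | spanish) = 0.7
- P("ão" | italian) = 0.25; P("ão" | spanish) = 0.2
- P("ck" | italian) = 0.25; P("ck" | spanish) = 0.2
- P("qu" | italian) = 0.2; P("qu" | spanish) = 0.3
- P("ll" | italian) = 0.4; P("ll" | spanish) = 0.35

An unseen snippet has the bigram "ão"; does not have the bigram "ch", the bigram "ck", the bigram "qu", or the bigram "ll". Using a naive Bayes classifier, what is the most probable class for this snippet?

italian: 0.85 × (1−0.95) × 0.25 × (1−0.25) × (1−0.2) × (1−0.4) = 0.003825
spanish: 0.15 × (1−0.7) × 0.2 × (1−0.2) × (1−0.3) × (1−0.35) = 0.003276
Highest score → italian.

italian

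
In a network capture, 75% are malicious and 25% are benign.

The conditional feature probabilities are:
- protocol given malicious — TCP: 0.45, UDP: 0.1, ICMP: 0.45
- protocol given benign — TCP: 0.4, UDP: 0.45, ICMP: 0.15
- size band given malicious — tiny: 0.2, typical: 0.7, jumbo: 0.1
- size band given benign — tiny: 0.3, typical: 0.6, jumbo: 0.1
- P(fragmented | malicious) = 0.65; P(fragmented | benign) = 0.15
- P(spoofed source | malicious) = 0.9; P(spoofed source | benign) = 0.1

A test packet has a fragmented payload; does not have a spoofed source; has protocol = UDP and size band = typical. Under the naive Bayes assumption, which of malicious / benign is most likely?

benign

malicious: 0.75 × 0.1 × 0.7 × 0.65 × (1−0.9) = 0.0034125
benign: 0.25 × 0.45 × 0.6 × 0.15 × (1−0.1) = 0.0091125
Highest score → benign.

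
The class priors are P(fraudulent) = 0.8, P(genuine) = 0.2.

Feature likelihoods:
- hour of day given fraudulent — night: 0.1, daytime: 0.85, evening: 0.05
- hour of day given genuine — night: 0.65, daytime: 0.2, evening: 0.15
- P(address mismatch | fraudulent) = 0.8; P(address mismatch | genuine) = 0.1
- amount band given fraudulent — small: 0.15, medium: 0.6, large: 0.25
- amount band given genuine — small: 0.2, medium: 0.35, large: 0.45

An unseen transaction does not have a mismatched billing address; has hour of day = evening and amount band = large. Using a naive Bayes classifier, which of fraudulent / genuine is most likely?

fraudulent: 0.8 × 0.05 × (1−0.8) × 0.25 = 0.002
genuine: 0.2 × 0.15 × (1−0.1) × 0.45 = 0.01215
Highest score → genuine.

genuine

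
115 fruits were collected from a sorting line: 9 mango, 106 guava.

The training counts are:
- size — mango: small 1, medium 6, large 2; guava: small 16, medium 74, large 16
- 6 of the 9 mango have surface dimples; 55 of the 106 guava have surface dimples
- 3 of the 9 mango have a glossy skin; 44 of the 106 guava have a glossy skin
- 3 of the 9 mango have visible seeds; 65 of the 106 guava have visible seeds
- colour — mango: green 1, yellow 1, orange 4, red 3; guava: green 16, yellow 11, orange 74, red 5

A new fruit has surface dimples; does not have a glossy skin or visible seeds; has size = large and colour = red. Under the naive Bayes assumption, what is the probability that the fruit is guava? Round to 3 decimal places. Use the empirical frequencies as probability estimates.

mango: (9/115) × (2/9) × (6/9) × (6/9) × (6/9) × (3/9) ≈ 0.00171766
guava: (106/115) × (16/106) × (55/106) × (62/106) × (41/106) × (5/106) ≈ 0.000770383
P(guava | x) = 0.000770383 / 0.002488043 ≈ 0.310

0.310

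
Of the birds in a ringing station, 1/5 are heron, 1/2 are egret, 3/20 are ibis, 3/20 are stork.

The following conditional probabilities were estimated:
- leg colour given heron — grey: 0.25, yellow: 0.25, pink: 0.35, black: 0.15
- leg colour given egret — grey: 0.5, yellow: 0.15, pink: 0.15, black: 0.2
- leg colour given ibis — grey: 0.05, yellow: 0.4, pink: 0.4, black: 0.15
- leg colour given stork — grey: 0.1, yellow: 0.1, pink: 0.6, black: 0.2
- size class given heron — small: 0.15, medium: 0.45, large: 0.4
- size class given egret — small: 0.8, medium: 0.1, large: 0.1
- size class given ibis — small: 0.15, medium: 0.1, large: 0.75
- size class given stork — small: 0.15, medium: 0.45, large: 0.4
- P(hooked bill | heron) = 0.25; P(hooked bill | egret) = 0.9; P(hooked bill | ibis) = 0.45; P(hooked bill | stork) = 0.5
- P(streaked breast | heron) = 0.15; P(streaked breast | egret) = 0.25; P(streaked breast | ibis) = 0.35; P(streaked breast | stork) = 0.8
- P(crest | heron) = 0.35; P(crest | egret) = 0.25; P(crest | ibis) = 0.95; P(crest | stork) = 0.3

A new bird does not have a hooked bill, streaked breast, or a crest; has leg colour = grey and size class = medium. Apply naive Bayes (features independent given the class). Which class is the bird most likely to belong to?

heron: 0.2 × 0.25 × 0.45 × (1−0.25) × (1−0.15) × (1−0.35) = 0.0093234375
egret: 0.5 × 0.5 × 0.1 × (1−0.9) × (1−0.25) × (1−0.25) = 0.00140625
ibis: 0.15 × 0.05 × 0.1 × (1−0.45) × (1−0.35) × (1−0.95) = 0.00001340625
stork: 0.15 × 0.1 × 0.45 × (1−0.5) × (1−0.8) × (1−0.3) = 0.0004725
Highest score → heron.

heron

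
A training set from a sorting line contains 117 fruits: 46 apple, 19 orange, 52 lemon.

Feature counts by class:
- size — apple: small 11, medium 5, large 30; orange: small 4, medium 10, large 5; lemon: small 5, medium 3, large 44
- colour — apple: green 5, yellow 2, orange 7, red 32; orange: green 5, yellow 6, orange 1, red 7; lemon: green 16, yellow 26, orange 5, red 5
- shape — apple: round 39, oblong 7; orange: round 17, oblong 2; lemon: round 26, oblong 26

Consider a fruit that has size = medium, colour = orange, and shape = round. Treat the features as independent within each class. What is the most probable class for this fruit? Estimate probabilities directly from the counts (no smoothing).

apple: (46/117) × (5/46) × (7/46) × (39/46) ≈ 0.00551355
orange: (19/117) × (10/19) × (1/19) × (17/19) ≈ 0.00402491
lemon: (52/117) × (3/52) × (5/52) × (26/52) ≈ 0.00123274
Highest score → apple.

apple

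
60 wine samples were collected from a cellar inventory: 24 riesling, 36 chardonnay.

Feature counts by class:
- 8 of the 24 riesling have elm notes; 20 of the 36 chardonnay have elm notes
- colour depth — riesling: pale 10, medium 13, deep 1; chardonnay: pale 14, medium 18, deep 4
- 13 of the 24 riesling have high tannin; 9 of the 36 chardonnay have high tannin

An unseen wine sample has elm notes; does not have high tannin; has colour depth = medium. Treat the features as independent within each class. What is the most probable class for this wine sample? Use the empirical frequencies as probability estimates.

riesling: (24/60) × (8/24) × (13/24) × (11/24) ≈ 0.0331019
chardonnay: (36/60) × (20/36) × (18/36) × (27/36) = 0.125
Highest score → chardonnay.

chardonnay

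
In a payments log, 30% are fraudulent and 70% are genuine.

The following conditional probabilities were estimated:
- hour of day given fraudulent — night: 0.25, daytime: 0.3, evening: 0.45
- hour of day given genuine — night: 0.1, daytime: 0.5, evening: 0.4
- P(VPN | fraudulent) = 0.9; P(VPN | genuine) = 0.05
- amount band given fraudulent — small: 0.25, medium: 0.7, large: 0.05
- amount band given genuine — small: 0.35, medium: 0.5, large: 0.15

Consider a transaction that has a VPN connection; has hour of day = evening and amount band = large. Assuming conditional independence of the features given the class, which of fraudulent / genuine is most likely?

fraudulent

fraudulent: 0.3 × 0.45 × 0.9 × 0.05 = 0.006075
genuine: 0.7 × 0.4 × 0.05 × 0.15 = 0.0021
Highest score → fraudulent.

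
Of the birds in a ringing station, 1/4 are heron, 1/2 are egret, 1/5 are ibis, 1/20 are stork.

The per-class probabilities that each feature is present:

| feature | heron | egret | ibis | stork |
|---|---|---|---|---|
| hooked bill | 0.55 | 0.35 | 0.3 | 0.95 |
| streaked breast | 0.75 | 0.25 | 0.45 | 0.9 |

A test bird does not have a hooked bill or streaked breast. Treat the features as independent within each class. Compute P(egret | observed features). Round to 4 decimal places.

0.6982

heron: 0.25 × (1−0.55) × (1−0.75) = 0.028125
egret: 0.5 × (1−0.35) × (1−0.25) = 0.24375
ibis: 0.2 × (1−0.3) × (1−0.45) = 0.077
stork: 0.05 × (1−0.95) × (1−0.9) = 0.00025
P(egret | x) = 0.24375 / 0.349125 ≈ 0.6982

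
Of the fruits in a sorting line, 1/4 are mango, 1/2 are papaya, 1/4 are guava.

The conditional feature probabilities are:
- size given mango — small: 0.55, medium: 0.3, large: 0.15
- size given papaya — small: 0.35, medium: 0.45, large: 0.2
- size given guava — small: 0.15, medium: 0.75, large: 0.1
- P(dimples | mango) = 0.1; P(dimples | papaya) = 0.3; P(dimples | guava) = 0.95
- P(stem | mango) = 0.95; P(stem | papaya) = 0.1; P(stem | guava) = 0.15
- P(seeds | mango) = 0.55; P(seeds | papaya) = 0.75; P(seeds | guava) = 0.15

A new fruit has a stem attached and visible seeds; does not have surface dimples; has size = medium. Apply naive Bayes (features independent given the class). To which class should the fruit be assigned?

mango: 0.25 × 0.3 × (1−0.1) × 0.95 × 0.55 = 0.03526875
papaya: 0.5 × 0.45 × (1−0.3) × 0.1 × 0.75 = 0.0118125
guava: 0.25 × 0.75 × (1−0.95) × 0.15 × 0.15 = 0.0002109375
Highest score → mango.

mango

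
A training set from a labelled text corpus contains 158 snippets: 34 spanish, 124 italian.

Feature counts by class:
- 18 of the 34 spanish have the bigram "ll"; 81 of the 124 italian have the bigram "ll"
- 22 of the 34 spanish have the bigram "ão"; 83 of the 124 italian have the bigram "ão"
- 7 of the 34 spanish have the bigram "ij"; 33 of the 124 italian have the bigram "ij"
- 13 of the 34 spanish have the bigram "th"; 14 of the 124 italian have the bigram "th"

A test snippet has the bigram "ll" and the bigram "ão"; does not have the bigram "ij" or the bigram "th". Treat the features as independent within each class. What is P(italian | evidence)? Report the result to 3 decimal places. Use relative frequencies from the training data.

spanish: (34/158) × (18/34) × (22/34) × (27/34) × (21/34) ≈ 0.0361563
italian: (124/158) × (81/124) × (83/124) × (91/124) × (110/124) ≈ 0.223396
P(italian | x) = 0.223396 / 0.2595523 ≈ 0.861

0.861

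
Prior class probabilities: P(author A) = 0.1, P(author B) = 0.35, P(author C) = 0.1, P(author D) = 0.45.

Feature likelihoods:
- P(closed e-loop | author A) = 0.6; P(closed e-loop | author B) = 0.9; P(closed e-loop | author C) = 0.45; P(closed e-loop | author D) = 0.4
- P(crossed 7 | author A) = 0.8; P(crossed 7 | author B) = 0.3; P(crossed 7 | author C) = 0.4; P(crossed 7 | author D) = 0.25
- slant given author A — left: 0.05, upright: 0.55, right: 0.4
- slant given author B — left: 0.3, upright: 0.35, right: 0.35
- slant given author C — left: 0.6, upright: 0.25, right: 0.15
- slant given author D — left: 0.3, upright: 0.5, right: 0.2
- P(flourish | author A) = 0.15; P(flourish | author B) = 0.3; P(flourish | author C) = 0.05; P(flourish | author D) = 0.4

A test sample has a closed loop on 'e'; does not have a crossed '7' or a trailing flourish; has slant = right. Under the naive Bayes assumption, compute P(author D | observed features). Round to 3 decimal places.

0.207

author A: 0.1 × 0.6 × (1−0.8) × 0.4 × (1−0.15) = 0.00408
author B: 0.35 × 0.9 × (1−0.3) × 0.35 × (1−0.3) = 0.0540225
author C: 0.1 × 0.45 × (1−0.4) × 0.15 × (1−0.05) = 0.0038475
author D: 0.45 × 0.4 × (1−0.25) × 0.2 × (1−0.4) = 0.0162
P(author D | x) = 0.0162 / 0.07815 ≈ 0.207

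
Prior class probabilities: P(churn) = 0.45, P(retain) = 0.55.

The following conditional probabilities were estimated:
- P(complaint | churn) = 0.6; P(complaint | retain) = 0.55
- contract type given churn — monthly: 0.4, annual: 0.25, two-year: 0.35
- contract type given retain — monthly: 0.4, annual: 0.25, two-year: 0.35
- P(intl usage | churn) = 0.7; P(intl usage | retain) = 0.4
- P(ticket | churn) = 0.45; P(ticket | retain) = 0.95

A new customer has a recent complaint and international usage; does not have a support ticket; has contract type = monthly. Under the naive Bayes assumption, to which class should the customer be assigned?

churn: 0.45 × 0.6 × 0.4 × 0.7 × (1−0.45) = 0.04158
retain: 0.55 × 0.55 × 0.4 × 0.4 × (1−0.95) = 0.00242
Highest score → churn.

churn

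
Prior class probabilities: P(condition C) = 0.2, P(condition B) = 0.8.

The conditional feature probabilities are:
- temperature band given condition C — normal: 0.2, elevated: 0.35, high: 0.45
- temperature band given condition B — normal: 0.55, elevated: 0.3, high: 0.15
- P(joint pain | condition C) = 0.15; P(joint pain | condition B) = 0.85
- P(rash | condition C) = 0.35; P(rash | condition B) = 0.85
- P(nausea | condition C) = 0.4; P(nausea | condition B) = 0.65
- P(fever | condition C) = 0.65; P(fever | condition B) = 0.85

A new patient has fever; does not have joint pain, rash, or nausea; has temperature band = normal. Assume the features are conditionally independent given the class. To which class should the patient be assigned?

condition C

condition C: 0.2 × 0.2 × (1−0.15) × (1−0.35) × (1−0.4) × 0.65 = 0.008619
condition B: 0.8 × 0.55 × (1−0.85) × (1−0.85) × (1−0.65) × 0.85 = 0.00294525
Highest score → condition C.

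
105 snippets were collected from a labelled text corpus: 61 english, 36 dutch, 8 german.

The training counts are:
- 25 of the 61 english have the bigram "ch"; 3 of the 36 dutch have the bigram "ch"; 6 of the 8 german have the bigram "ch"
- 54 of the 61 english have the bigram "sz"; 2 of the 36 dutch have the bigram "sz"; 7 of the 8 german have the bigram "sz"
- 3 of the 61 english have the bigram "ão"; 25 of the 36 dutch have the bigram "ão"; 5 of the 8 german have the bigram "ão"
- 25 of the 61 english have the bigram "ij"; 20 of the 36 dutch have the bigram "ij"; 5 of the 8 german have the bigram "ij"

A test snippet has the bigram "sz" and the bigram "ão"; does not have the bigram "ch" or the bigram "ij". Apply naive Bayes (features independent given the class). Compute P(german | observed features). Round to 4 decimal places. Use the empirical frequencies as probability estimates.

0.2158

english: (61/105) × (36/61) × (54/61) × (3/61) × (36/61) ≈ 0.0088093
dutch: (36/105) × (33/36) × (2/36) × (25/36) × (16/36) ≈ 0.00538899
german: (8/105) × (2/8) × (7/8) × (5/8) × (3/8) = 0.00390625
P(german | x) = 0.00390625 / 0.01810454 ≈ 0.2158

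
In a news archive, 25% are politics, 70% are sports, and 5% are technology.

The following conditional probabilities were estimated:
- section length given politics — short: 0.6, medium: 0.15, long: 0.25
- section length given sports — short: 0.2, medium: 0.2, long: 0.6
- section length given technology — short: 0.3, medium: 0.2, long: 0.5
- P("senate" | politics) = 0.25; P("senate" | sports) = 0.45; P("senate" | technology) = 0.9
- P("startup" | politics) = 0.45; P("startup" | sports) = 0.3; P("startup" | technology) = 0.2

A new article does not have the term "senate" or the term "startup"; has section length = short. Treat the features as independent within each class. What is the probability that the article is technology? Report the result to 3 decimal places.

politics: 0.25 × 0.6 × (1−0.25) × (1−0.45) = 0.061875
sports: 0.7 × 0.2 × (1−0.45) × (1−0.3) = 0.0539
technology: 0.05 × 0.3 × (1−0.9) × (1−0.2) = 0.0012
P(technology | x) = 0.0012 / 0.116975 ≈ 0.010

0.010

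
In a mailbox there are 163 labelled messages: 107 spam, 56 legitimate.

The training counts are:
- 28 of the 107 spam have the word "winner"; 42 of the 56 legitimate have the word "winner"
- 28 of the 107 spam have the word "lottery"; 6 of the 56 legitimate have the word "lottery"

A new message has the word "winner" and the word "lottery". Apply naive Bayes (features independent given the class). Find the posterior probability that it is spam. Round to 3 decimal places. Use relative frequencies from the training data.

0.620

spam: (107/163) × (28/107) × (28/107) ≈ 0.0449516
legitimate: (56/163) × (42/56) × (6/56) ≈ 0.0276074
P(spam | x) = 0.0449516 / 0.072559 ≈ 0.620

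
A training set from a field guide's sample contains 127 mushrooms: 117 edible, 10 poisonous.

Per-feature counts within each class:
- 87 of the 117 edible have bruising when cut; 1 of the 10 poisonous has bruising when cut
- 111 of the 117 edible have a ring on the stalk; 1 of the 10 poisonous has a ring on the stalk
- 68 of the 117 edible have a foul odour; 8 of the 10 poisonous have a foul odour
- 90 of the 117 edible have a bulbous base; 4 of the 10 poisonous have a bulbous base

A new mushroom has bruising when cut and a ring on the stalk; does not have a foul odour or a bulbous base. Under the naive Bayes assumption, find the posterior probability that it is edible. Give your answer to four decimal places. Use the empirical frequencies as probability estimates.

edible: (117/127) × (87/117) × (111/117) × (49/117) × (27/117) ≈ 0.0628117
poisonous: (10/127) × (1/10) × (1/10) × (2/10) × (6/10) ≈ 0.0000944882
P(edible | x) = 0.0628117 / 0.0629061882 ≈ 0.9985

0.9985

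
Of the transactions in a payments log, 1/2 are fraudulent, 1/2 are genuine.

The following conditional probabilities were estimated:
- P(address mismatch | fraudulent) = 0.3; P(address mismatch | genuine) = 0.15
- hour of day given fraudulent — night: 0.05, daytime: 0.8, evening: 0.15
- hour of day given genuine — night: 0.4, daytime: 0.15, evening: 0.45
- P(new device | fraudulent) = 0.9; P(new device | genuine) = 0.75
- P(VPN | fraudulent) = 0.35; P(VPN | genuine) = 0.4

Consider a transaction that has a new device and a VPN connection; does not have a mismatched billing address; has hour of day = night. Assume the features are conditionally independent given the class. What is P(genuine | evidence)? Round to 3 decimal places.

fraudulent: 0.5 × (1−0.3) × 0.05 × 0.9 × 0.35 = 0.0055125
genuine: 0.5 × (1−0.15) × 0.4 × 0.75 × 0.4 = 0.051
P(genuine | x) = 0.051 / 0.0565125 ≈ 0.902

0.902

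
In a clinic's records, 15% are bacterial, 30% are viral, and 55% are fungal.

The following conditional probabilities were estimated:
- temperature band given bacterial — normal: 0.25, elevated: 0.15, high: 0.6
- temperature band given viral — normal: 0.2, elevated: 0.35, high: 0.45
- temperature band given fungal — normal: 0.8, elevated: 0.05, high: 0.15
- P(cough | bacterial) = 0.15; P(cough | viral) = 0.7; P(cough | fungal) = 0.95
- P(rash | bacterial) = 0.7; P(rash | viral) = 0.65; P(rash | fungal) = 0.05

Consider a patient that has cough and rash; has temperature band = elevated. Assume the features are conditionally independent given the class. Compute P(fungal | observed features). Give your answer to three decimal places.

bacterial: 0.15 × 0.15 × 0.15 × 0.7 = 0.0023625
viral: 0.3 × 0.35 × 0.7 × 0.65 = 0.047775
fungal: 0.55 × 0.05 × 0.95 × 0.05 = 0.00130625
P(fungal | x) = 0.00130625 / 0.05144375 ≈ 0.025

0.025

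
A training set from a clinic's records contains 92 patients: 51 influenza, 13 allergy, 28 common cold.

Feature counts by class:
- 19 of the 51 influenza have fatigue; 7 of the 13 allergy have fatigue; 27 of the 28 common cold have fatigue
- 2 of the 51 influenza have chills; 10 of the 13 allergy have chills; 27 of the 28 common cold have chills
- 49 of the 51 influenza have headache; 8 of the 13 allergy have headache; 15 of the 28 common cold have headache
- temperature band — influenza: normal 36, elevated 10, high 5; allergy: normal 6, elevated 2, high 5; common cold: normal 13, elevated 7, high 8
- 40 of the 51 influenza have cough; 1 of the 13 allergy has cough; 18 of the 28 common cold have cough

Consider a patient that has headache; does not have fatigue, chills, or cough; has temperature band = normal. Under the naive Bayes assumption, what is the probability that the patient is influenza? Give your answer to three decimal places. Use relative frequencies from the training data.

0.925

influenza: (51/92) × (32/51) × (49/51) × (49/51) × (36/51) × (11/51) ≈ 0.0488842
allergy: (13/92) × (6/13) × (3/13) × (8/13) × (6/13) × (12/13) ≈ 0.00394579
common cold: (28/92) × (1/28) × (1/28) × (15/28) × (13/28) × (10/28) ≈ 0.0000344838
P(influenza | x) = 0.0488842 / 0.0528644738 ≈ 0.925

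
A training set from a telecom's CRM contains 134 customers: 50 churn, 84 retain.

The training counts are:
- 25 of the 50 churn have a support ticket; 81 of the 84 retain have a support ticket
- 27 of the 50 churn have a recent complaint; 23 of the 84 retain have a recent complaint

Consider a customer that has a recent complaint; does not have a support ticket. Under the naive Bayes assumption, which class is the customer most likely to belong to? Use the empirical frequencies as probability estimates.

churn

churn: (50/134) × (25/50) × (27/50) ≈ 0.100746
retain: (84/134) × (3/84) × (23/84) ≈ 0.00613006
Highest score → churn.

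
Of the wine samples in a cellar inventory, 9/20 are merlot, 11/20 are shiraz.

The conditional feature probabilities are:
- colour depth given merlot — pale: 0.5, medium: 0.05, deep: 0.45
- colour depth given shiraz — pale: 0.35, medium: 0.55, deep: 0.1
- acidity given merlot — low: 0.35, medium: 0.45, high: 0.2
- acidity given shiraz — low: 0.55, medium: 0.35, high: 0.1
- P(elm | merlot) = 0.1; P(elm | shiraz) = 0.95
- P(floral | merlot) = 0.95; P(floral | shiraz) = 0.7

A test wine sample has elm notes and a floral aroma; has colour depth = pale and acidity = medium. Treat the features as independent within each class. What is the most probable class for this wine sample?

shiraz

merlot: 0.45 × 0.5 × 0.45 × 0.1 × 0.95 = 0.00961875
shiraz: 0.55 × 0.35 × 0.35 × 0.95 × 0.7 = 0.044804375
Highest score → shiraz.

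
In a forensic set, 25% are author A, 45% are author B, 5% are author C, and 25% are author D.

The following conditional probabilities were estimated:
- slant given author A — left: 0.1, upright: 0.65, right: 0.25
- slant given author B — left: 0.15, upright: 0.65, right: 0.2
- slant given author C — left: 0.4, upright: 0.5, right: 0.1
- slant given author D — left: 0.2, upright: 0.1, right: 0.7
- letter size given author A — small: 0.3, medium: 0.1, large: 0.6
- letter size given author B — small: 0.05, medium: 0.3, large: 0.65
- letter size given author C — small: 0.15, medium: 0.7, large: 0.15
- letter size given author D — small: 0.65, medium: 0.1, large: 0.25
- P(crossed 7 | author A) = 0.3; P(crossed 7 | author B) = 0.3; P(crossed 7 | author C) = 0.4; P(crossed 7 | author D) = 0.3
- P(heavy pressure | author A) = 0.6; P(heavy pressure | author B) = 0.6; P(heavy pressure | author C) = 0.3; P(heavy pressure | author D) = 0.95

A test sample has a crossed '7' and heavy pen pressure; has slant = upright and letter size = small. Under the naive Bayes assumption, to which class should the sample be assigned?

author A: 0.25 × 0.65 × 0.3 × 0.3 × 0.6 = 0.008775
author B: 0.45 × 0.65 × 0.05 × 0.3 × 0.6 = 0.0026325
author C: 0.05 × 0.5 × 0.15 × 0.4 × 0.3 = 0.00045
author D: 0.25 × 0.1 × 0.65 × 0.3 × 0.95 = 0.00463125
Highest score → author A.

author A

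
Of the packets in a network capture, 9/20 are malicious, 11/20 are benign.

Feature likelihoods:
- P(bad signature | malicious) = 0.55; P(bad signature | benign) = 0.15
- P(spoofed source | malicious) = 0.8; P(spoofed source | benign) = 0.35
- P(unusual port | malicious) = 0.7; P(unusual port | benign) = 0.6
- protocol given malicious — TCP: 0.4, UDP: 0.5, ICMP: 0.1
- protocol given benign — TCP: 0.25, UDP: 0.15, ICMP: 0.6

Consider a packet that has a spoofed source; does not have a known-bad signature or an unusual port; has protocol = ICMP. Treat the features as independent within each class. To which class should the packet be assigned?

benign

malicious: 0.45 × (1−0.55) × 0.8 × (1−0.7) × 0.1 = 0.00486
benign: 0.55 × (1−0.15) × 0.35 × (1−0.6) × 0.6 = 0.03927
Highest score → benign.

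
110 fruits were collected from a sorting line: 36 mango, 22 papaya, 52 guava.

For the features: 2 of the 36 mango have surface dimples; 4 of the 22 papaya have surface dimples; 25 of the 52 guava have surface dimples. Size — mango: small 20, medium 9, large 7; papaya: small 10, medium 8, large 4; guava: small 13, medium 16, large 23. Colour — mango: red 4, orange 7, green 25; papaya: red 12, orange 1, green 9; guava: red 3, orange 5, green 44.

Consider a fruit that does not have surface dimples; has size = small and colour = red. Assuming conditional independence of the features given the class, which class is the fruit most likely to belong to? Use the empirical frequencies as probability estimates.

mango: (36/110) × (34/36) × (20/36) × (4/36) ≈ 0.0190797
papaya: (22/110) × (18/22) × (10/22) × (12/22) ≈ 0.040571
guava: (52/110) × (27/52) × (13/52) × (3/52) ≈ 0.00354021
Highest score → papaya.

papaya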